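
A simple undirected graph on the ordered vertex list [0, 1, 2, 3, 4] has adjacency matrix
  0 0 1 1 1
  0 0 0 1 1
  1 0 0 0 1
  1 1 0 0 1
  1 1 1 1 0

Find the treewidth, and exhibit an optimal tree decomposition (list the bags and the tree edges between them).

Treewidth 2.
One such decomposition:
Bags: B1 = {0, 2, 4}  B2 = {0, 3, 4}  B3 = {1, 3, 4}
Tree: B1–B2, B2–B3

Every bag has size at most 3, so the width is 3 − 1 = 2 and tw(G) ≤ 2. For the lower bound, the 3 vertices {0, 2, 4} are pairwise adjacent, and any tree decomposition puts a clique entirely inside one bag — forcing width ≥ 2. Therefore the treewidth is 2.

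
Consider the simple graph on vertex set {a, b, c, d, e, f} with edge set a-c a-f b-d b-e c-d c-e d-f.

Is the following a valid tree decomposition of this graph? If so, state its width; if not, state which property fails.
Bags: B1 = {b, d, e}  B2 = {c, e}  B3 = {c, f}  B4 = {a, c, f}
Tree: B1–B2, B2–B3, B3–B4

No — edge (d,c) lies in no bag.

A tree decomposition must satisfy three properties: every vertex lies in some bag; for every edge, both endpoints lie together in some bag; and for every vertex, the bags containing it form a connected subtree. Here edge (d,c) lies in no bag, so the decomposition is invalid.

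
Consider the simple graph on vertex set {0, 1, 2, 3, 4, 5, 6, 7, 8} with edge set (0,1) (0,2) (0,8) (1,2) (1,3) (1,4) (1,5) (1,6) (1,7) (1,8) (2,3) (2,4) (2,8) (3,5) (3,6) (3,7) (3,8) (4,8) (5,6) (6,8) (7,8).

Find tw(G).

3

A width-3 tree decomposition is:
Bags: B1 = {1, 2, 4, 8}  B2 = {1, 2, 3, 8}  B3 = {0, 1, 2, 8}  B4 = {1, 3, 6, 8}  B5 = {1, 3, 5, 6}  B6 = {1, 3, 7, 8}
Tree: B1–B2, B2–B3, B2–B4, B4–B5, B2–B6
The largest bag has 4 vertices, giving width 3; this decomposition certifies tw(G) ≤ 3. Conversely, {0, 1, 2, 8} is a clique of size 4, and the vertices of any clique must share a bag in every tree decomposition; so some bag has ≥ 4 vertices and tw(G) ≥ 3. Combining the bounds, tw(G) = 3.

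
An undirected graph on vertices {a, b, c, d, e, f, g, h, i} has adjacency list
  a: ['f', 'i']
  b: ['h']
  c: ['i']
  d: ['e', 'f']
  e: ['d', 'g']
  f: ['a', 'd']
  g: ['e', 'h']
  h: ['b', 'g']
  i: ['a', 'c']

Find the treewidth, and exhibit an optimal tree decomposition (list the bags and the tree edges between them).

Treewidth 1.
One such decomposition:
Bags: B1 = {c, i}  B2 = {a, i}  B3 = {a, f}  B4 = {d, f}  B5 = {d, e}  B6 = {e, g}  B7 = {g, h}  B8 = {b, h}
Tree: B1–B2, B2–B3, B3–B4, B4–B5, B5–B6, B6–B7, B7–B8

The largest bag has 2 vertices, giving width 1; this decomposition certifies tw(G) ≤ 1. G has an edge, so its treewidth is at least 1. Combining the bounds, tw(G) = 1.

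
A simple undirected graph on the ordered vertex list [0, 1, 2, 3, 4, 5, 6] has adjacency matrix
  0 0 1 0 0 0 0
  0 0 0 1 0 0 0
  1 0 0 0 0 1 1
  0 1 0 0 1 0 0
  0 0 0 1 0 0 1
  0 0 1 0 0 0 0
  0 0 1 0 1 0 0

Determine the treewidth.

A width-1 tree decomposition is:
Bags: B1 = {4, 6}  B2 = {3, 4}  B3 = {1, 3}  B4 = {2, 6}  B5 = {2, 5}  B6 = {0, 2}
Tree: B1–B2, B2–B3, B1–B4, B4–B5, B5–B6
Every bag has size at most 2, so the width is 2 − 1 = 1 and tw(G) ≤ 1. Any graph with an edge has treewidth ≥ 1, and G has the edge 6–4. The upper and lower bounds meet at 1, so that is the treewidth.

1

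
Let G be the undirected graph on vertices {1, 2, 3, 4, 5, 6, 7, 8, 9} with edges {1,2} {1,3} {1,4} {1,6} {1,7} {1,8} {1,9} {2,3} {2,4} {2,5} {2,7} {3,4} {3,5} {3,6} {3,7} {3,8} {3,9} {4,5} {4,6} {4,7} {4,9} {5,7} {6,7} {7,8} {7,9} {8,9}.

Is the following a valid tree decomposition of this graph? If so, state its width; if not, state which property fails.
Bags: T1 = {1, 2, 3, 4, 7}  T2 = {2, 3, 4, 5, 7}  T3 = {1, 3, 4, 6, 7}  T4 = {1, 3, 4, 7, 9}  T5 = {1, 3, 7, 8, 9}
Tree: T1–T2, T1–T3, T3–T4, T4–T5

Yes; width 4.

Checking the three conditions: (i) the bags cover all of {1, 2, 3, 4, 5, 6, 7, 8, 9}; (ii) for each edge, some bag contains both endpoints; (iii) the bags containing any fixed vertex form a subtree. All hold, so the decomposition is valid with width 5 − 1 = 4.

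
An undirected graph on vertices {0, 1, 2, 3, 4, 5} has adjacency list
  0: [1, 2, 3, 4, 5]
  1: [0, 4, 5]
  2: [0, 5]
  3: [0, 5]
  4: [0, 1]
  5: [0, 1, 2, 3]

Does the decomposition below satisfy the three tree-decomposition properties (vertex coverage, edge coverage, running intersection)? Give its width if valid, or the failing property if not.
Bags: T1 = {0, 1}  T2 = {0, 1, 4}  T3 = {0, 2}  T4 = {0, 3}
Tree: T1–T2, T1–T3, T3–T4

No — vertex 5 appears in no bag.

A tree decomposition must satisfy three properties: every vertex lies in some bag; for every edge, both endpoints lie together in some bag; and for every vertex, the bags containing it form a connected subtree. Here vertex 5 appears in no bag, so the decomposition is invalid.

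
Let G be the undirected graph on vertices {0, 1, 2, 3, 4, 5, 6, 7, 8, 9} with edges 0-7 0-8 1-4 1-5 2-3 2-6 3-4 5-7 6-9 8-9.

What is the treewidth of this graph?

2

A width-2 tree decomposition is:
Bags: B1 = {0, 7, 8}  B2 = {7, 8, 9}  B3 = {6, 7, 9}  B4 = {2, 6, 7}  B5 = {2, 3, 7}  B6 = {3, 4, 7}  B7 = {1, 4, 7}  B8 = {1, 5, 7}
Tree: B1–B2, B2–B3, B3–B4, B4–B5, B5–B6, B6–B7, B7–B8
Every bag has size at most 3, so the width is 3 − 1 = 2 and tw(G) ≤ 2. Since 7–0–8–9–6–2–3–4–1–5–7 is a cycle in G, G is not acyclic. Forests are exactly the graphs of treewidth ≤ 1, so tw(G) ≥ 2. The upper and lower bounds meet at 2, so that is the treewidth.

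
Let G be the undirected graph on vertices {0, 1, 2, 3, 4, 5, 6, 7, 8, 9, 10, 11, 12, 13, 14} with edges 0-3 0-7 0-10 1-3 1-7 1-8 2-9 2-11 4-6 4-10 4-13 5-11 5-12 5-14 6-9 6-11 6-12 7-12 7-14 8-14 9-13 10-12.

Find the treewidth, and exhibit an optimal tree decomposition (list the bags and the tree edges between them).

Each bag holds 4 vertices, so the decomposition has width 3, which upper-bounds the treewidth. For the lower bound: the 4 vertex sets {1,3,8}, {14}, {7}, {0,5,10,12} are disjoint, each induces a connected subgraph, and every pair is joined by at least one edge of G. Contracting each set to a single vertex therefore yields K_{4} as a minor, and since treewidth is minor-monotone, tw(G) ≥ tw(K_{4}) = 3. The upper and lower bounds meet at 3, so that is the treewidth.

Treewidth 3.
One such decomposition:
Bags: B1 = {1, 3, 8, 14}  B2 = {1, 3, 7, 14}  B3 = {0, 3, 7, 14}  B4 = {0, 5, 7, 14}  B5 = {0, 5, 7, 12}  B6 = {0, 5, 10, 12}  B7 = {5, 10, 11, 12}  B8 = {6, 10, 11, 12}  B9 = {4, 6, 10, 11}  B10 = {2, 4, 6, 11}  B11 = {2, 4, 6, 9}  B12 = {2, 4, 9, 13}
Tree: B1–B2, B2–B3, B3–B4, B4–B5, B5–B6, B6–B7, B7–B8, B8–B9, B9–B10, B10–B11, B11–B12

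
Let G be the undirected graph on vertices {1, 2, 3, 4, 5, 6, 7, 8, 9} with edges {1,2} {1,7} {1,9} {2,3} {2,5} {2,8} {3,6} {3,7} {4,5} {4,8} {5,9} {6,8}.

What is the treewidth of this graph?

A width-3 tree decomposition is:
Bags: B1 = {1, 4, 5, 9}  B2 = {1, 2, 4, 5}  B3 = {1, 2, 4, 8}  B4 = {1, 2, 7, 8}  B5 = {2, 3, 7, 8}  B6 = {3, 6, 7, 8}
Tree: B1–B2, B2–B3, B3–B4, B4–B5, B5–B6
Every bag has size at most 4, so the width is 4 − 1 = 3 and tw(G) ≤ 3. For the lower bound: the 4 vertex sets {4,5,9}, {1}, {2}, {3,6,7,8} are disjoint, each induces a connected subgraph, and every pair is joined by at least one edge of G. Contracting each set to a single vertex therefore yields K_{4} as a minor, and since treewidth is minor-monotone, tw(G) ≥ tw(K_{4}) = 3. Therefore the treewidth is 3.

3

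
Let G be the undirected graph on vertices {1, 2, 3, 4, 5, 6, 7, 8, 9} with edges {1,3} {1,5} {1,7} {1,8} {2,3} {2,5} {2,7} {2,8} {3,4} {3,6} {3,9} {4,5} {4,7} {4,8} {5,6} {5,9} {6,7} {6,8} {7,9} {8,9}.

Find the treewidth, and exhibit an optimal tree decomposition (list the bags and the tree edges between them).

Treewidth 4.
One optimal decomposition is:
Bags: B1 = {3, 5, 7, 8, 9}  B2 = {1, 3, 5, 7, 8}  B3 = {3, 5, 6, 7, 8}  B4 = {2, 3, 5, 7, 8}  B5 = {3, 4, 5, 7, 8}
Tree: B1–B2, B2–B3, B3–B4, B4–B5

Each bag holds 5 vertices, so the decomposition has width 4, which upper-bounds the treewidth. For the lower bound: the 5 vertex sets {8,9}, {1,5}, {3,6}, {7}, {2} are disjoint, each induces a connected subgraph, and every pair is joined by at least one edge of G. Contracting each set to a single vertex therefore yields K_{5} as a minor, and since treewidth is minor-monotone, tw(G) ≥ tw(K_{5}) = 4. The upper and lower bounds meet at 4, so that is the treewidth.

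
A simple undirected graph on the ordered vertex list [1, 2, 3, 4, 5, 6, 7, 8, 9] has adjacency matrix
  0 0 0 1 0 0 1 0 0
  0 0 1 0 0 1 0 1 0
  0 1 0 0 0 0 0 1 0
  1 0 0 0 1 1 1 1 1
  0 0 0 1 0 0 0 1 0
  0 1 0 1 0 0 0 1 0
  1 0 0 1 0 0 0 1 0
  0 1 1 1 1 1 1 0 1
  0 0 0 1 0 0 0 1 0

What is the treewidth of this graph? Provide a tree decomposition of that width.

Treewidth 2.
One such decomposition:
Bags: B1 = {2, 3, 8}  B2 = {2, 6, 8}  B3 = {4, 6, 8}  B4 = {4, 8, 9}  B5 = {4, 5, 8}  B6 = {4, 7, 8}  B7 = {1, 4, 7}
Tree: B1–B2, B2–B3, B3–B4, B3–B5, B5–B6, B6–B7

Every bag has size at most 3, so the width is 3 − 1 = 2 and tw(G) ≤ 2. On the other hand G contains the 3-clique {2, 3, 8}. A clique must lie in a single bag of any decomposition, so no decomposition can have width below 2. The upper and lower bounds meet at 2, so that is the treewidth.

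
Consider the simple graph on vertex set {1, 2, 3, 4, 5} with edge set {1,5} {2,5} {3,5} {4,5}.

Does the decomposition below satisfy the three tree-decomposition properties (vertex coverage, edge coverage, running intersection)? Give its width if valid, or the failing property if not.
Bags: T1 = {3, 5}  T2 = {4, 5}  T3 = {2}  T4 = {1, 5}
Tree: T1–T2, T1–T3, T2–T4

A tree decomposition must satisfy three properties: every vertex lies in some bag; for every edge, both endpoints lie together in some bag; and for every vertex, the bags containing it form a connected subtree. Here edge (5,2) lies in no bag, so the decomposition is invalid.

No — edge (5,2) lies in no bag.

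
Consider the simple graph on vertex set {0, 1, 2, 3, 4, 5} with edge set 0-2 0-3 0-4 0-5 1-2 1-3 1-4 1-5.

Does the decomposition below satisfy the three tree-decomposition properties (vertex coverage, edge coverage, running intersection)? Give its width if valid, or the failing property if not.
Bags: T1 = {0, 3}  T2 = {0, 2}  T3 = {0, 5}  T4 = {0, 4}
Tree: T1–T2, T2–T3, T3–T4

A tree decomposition must satisfy three properties: every vertex lies in some bag; for every edge, both endpoints lie together in some bag; and for every vertex, the bags containing it form a connected subtree. Here vertex 1 appears in no bag, so the decomposition is invalid.

No — vertex 1 appears in no bag.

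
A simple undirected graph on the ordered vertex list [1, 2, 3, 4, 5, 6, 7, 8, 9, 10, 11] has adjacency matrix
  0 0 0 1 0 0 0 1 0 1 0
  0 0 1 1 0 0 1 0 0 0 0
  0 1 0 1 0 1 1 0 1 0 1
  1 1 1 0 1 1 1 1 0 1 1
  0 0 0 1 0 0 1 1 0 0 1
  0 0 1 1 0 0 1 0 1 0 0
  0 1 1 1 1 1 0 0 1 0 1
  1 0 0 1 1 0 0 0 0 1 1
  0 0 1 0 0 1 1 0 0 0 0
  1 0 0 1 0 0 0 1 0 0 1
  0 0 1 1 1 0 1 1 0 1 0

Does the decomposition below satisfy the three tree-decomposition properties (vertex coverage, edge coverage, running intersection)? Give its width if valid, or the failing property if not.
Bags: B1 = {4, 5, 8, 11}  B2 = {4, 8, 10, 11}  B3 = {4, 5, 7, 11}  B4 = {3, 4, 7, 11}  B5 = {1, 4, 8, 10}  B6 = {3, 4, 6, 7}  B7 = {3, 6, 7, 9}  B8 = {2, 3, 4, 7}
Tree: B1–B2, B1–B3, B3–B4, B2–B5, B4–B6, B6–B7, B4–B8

Checking the three conditions: (i) the bags cover all of {1, 2, 3, 4, 5, 6, 7, 8, 9, 10, 11}; (ii) for each edge, some bag contains both endpoints; (iii) the bags containing any fixed vertex form a subtree. All hold, so the decomposition is valid with width 4 − 1 = 3.

Yes; width 3.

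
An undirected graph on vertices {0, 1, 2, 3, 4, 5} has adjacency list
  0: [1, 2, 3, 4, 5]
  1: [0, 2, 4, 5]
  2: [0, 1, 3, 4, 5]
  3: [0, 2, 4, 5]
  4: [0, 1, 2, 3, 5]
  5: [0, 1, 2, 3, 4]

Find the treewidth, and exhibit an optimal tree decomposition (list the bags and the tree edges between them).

The largest bag has 5 vertices, giving width 4; this decomposition certifies tw(G) ≤ 4. On the other hand G contains the 5-clique {0, 1, 2, 4, 5}. A clique must lie in a single bag of any decomposition, so no decomposition can have width below 4. Therefore the treewidth is 4.

Treewidth 4.
One optimal decomposition is:
Bags: B1 = {0, 1, 2, 4, 5}  B2 = {0, 2, 3, 4, 5}
Tree: B1–B2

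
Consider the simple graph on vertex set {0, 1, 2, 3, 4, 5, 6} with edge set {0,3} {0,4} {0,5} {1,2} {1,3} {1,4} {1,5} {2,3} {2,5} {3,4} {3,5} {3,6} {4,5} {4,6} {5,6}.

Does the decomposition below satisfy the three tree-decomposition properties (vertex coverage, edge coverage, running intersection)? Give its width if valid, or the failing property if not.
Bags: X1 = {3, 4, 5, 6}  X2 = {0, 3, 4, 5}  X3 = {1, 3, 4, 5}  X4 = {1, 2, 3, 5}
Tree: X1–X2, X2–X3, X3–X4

Yes; width 3.

Vertex coverage: the bags together contain {0, 1, 2, 3, 4, 5, 6}, the full vertex set. Edge coverage: each edge of G has both endpoints in at least one bag. Running intersection: for every vertex, the bags containing it form a connected subtree. All three properties hold, so this is a valid tree decomposition of width max|bag| − 1 = 3, and hence tw(G) ≤ 3.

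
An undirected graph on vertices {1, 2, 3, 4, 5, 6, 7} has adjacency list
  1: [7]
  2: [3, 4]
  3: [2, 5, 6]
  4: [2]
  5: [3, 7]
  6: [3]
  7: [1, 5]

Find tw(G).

A width-1 tree decomposition is:
Bags: B1 = {3, 5}  B2 = {2, 3}  B3 = {2, 4}  B4 = {5, 7}  B5 = {3, 6}  B6 = {1, 7}
Tree: B1–B2, B2–B3, B1–B4, B1–B5, B4–B6
The largest bag has 2 vertices, giving width 1; this decomposition certifies tw(G) ≤ 1. Any graph with an edge has treewidth ≥ 1, and G has the edge 3–5. Hence tw(G) = 1 exactly.

1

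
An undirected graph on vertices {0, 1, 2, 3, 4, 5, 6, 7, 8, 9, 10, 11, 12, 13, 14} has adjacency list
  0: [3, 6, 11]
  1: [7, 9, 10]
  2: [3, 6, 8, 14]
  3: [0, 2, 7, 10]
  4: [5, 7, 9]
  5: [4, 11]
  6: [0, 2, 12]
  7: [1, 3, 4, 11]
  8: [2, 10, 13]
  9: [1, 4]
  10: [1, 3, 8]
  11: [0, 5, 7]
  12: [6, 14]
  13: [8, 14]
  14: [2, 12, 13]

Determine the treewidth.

3

A width-3 tree decomposition is:
Bags: B1 = {8, 12, 13, 14}  B2 = {2, 8, 12, 14}  B3 = {2, 6, 8, 12}  B4 = {2, 6, 8, 10}  B5 = {2, 3, 6, 10}  B6 = {0, 3, 6, 10}  B7 = {0, 1, 3, 10}  B8 = {0, 1, 3, 7}  B9 = {0, 1, 7, 11}  B10 = {1, 7, 9, 11}  B11 = {4, 7, 9, 11}  B12 = {4, 5, 9, 11}
Tree: B1–B2, B2–B3, B3–B4, B4–B5, B5–B6, B6–B7, B7–B8, B8–B9, B9–B10, B10–B11, B11–B12
The largest bag has 4 vertices, giving width 3; this decomposition certifies tw(G) ≤ 3. For the lower bound: the 4 vertex sets {12,13,14}, {8}, {2}, {0,3,6,10} are disjoint, each induces a connected subgraph, and every pair is joined by at least one edge of G. Contracting each set to a single vertex therefore yields K_{4} as a minor, and since treewidth is minor-monotone, tw(G) ≥ tw(K_{4}) = 3. Hence tw(G) = 3 exactly.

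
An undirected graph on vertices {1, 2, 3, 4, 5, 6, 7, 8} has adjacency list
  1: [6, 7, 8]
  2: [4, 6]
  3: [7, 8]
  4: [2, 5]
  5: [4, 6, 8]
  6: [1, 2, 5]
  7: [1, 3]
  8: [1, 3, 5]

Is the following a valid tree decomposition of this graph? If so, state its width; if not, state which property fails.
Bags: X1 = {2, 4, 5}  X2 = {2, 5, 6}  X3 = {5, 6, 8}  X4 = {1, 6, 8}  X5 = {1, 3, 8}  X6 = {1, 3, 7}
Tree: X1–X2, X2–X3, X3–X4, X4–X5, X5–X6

Yes; width 2.

Checking the three conditions: (i) the bags cover all of {1, 2, 3, 4, 5, 6, 7, 8}; (ii) for each edge, some bag contains both endpoints; (iii) the bags containing any fixed vertex form a subtree. All hold, so the decomposition is valid with width 3 − 1 = 2.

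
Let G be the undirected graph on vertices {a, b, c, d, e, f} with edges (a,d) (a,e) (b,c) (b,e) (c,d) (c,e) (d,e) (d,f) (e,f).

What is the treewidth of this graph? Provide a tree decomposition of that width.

The largest bag has 3 vertices, giving width 2; this decomposition certifies tw(G) ≤ 2. Conversely, {a, d, e} is a clique of size 3, and the vertices of any clique must share a bag in every tree decomposition; so some bag has ≥ 3 vertices and tw(G) ≥ 2. Therefore the treewidth is 2.

Treewidth 2.
One optimal decomposition is:
Bags: B1 = {c, d, e}  B2 = {b, c, e}  B3 = {d, e, f}  B4 = {a, d, e}
Tree: B1–B2, B1–B3, B1–B4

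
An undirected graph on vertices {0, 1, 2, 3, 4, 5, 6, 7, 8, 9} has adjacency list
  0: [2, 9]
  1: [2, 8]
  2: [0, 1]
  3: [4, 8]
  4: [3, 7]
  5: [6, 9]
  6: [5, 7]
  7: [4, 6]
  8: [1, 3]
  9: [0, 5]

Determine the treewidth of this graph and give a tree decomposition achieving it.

Each bag holds 3 vertices, so the decomposition has width 2, which upper-bounds the treewidth. For the lower bound, G contains the cycle 3–8–1–2–0–9–5–6–7–4–3, so G is not a forest; only forests have treewidth ≤ 1, hence tw(G) ≥ 2. Therefore the treewidth is 2.

Treewidth 2.
Bags: B1 = {1, 3, 8}  B2 = {1, 2, 3}  B3 = {0, 2, 3}  B4 = {0, 3, 9}  B5 = {3, 5, 9}  B6 = {3, 5, 6}  B7 = {3, 6, 7}  B8 = {3, 4, 7}
Tree: B1–B2, B2–B3, B3–B4, B4–B5, B5–B6, B6–B7, B7–B8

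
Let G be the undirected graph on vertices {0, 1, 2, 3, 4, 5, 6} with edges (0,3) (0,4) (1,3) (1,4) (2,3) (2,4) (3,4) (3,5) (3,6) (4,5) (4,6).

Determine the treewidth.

A width-2 tree decomposition is:
Bags: B1 = {3, 4, 6}  B2 = {0, 3, 4}  B3 = {1, 3, 4}  B4 = {2, 3, 4}  B5 = {3, 4, 5}
Tree: B1–B2, B1–B3, B1–B4, B1–B5
Every bag has size at most 3, so the width is 3 − 1 = 2 and tw(G) ≤ 2. Conversely, {0, 3, 4} is a clique of size 3, and the vertices of any clique must share a bag in every tree decomposition; so some bag has ≥ 3 vertices and tw(G) ≥ 2. Combining the bounds, tw(G) = 2.

2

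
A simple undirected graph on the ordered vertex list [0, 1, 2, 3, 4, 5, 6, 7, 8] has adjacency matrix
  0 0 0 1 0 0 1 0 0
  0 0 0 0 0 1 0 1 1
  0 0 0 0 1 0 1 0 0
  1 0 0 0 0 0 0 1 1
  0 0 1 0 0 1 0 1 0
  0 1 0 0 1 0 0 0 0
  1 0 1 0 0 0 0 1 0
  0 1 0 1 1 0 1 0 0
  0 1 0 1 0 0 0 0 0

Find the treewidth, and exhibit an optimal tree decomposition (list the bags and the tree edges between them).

Every bag has size at most 4, so the width is 4 − 1 = 3 and tw(G) ≤ 3. For the lower bound: the 4 vertex sets {1,5,8}, {4}, {7}, {0,2,3,6} are disjoint, each induces a connected subgraph, and every pair is joined by at least one edge of G. Contracting each set to a single vertex therefore yields K_{4} as a minor, and since treewidth is minor-monotone, tw(G) ≥ tw(K_{4}) = 3. Hence tw(G) = 3 exactly.

Treewidth 3.
One such decomposition:
Bags: B1 = {1, 4, 5, 8}  B2 = {1, 4, 7, 8}  B3 = {3, 4, 7, 8}  B4 = {2, 3, 4, 7}  B5 = {2, 3, 6, 7}  B6 = {0, 2, 3, 6}
Tree: B1–B2, B2–B3, B3–B4, B4–B5, B5–B6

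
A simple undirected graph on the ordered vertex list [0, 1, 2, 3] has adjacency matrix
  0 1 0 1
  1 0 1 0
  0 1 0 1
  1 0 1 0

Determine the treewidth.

2

A width-2 tree decomposition is:
Bags: B1 = {0, 1, 3}  B2 = {1, 2, 3}
Tree: B1–B2
Each bag holds 3 vertices, so the decomposition has width 2, which upper-bounds the treewidth. The edges 3–0–1–2–3 form a cycle, so G is not a tree and its treewidth is at least 2. Hence tw(G) = 2 exactly.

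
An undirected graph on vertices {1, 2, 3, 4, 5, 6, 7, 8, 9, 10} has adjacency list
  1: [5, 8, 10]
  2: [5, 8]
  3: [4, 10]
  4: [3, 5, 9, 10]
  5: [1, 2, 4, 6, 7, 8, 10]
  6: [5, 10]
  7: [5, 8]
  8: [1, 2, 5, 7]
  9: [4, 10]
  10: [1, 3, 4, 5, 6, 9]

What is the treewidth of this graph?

A width-2 tree decomposition is:
Bags: B1 = {1, 5, 8}  B2 = {1, 5, 10}  B3 = {2, 5, 8}  B4 = {4, 5, 10}  B5 = {5, 7, 8}  B6 = {4, 9, 10}  B7 = {5, 6, 10}  B8 = {3, 4, 10}
Tree: B1–B2, B1–B3, B2–B4, B1–B5, B4–B6, B4–B7, B6–B8
The largest bag has 3 vertices, giving width 2; this decomposition certifies tw(G) ≤ 2. For the lower bound, the 3 vertices {4, 9, 10} are pairwise adjacent, and any tree decomposition puts a clique entirely inside one bag — forcing width ≥ 2. Hence tw(G) = 2 exactly.

2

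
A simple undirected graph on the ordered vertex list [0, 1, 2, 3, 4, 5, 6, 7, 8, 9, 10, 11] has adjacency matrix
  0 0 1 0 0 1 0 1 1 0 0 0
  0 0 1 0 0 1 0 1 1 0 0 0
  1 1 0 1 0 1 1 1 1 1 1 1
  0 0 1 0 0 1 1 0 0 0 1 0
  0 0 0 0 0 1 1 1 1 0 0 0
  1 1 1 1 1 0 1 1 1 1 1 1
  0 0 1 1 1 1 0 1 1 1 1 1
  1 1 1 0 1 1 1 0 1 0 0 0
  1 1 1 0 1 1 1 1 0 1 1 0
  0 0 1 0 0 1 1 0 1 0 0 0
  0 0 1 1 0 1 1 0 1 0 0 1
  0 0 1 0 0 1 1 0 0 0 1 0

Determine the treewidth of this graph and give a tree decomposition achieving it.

Treewidth 4.
One optimal decomposition is:
Bags: B1 = {2, 3, 5, 6, 10}  B2 = {2, 5, 6, 8, 10}  B3 = {2, 5, 6, 7, 8}  B4 = {2, 5, 6, 8, 9}  B5 = {0, 2, 5, 7, 8}  B6 = {1, 2, 5, 7, 8}  B7 = {4, 5, 6, 7, 8}  B8 = {2, 5, 6, 10, 11}
Tree: B1–B2, B2–B3, B2–B4, B3–B5, B5–B6, B3–B7, B2–B8

The largest bag has 5 vertices, giving width 4; this decomposition certifies tw(G) ≤ 4. For the lower bound, the 5 vertices {0, 2, 5, 7, 8} are pairwise adjacent, and any tree decomposition puts a clique entirely inside one bag — forcing width ≥ 4. Combining the bounds, tw(G) = 4.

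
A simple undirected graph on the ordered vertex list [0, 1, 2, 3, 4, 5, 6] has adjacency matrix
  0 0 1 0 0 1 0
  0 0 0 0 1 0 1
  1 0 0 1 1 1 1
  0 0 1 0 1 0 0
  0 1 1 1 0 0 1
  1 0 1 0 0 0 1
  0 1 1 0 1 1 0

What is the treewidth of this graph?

2

A width-2 tree decomposition is:
Bags: B1 = {2, 4, 6}  B2 = {2, 3, 4}  B3 = {2, 5, 6}  B4 = {1, 4, 6}  B5 = {0, 2, 5}
Tree: B1–B2, B1–B3, B1–B4, B3–B5
The largest bag has 3 vertices, giving width 2; this decomposition certifies tw(G) ≤ 2. For the lower bound, the 3 vertices {1, 4, 6} are pairwise adjacent, and any tree decomposition puts a clique entirely inside one bag — forcing width ≥ 2. Combining the bounds, tw(G) = 2.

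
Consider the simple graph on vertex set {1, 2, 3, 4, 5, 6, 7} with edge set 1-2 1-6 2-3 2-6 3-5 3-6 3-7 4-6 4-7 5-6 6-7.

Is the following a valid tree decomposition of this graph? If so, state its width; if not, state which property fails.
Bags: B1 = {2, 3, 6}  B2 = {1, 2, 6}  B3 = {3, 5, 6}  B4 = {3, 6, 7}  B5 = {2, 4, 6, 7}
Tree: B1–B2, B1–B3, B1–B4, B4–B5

No — bags containing vertex 2 are not connected in the tree.

A tree decomposition must satisfy three properties: every vertex lies in some bag; for every edge, both endpoints lie together in some bag; and for every vertex, the bags containing it form a connected subtree. Here bags containing vertex 2 are not connected in the tree, so the decomposition is invalid.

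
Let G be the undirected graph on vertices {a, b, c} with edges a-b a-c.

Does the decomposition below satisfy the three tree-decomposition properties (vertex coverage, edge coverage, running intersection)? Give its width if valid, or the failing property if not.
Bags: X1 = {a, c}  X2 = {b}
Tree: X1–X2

No — edge (a,b) lies in no bag.

A tree decomposition must satisfy three properties: every vertex lies in some bag; for every edge, both endpoints lie together in some bag; and for every vertex, the bags containing it form a connected subtree. Here edge (a,b) lies in no bag, so the decomposition is invalid.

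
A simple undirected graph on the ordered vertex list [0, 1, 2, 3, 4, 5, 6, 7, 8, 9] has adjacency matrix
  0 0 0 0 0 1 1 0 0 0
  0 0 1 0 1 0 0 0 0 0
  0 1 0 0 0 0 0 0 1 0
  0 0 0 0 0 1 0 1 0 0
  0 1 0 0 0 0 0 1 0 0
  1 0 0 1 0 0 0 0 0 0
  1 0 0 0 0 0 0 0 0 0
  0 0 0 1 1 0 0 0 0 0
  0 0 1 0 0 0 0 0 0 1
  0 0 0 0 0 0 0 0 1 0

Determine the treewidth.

1

A width-1 tree decomposition is:
Bags: B1 = {0, 6}  B2 = {0, 5}  B3 = {3, 5}  B4 = {3, 7}  B5 = {4, 7}  B6 = {1, 4}  B7 = {1, 2}  B8 = {2, 8}  B9 = {8, 9}
Tree: B1–B2, B2–B3, B3–B4, B4–B5, B5–B6, B6–B7, B7–B8, B8–B9
Each bag holds 2 vertices, so the decomposition has width 1, which upper-bounds the treewidth. Any graph with an edge has treewidth ≥ 1, and G has the edge 6–0. The upper and lower bounds meet at 1, so that is the treewidth.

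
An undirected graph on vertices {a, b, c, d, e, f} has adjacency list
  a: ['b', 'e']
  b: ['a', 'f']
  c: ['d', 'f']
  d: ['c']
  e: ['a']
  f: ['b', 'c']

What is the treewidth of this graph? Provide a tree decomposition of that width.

Treewidth 1.
One such decomposition:
Bags: B1 = {c, d}  B2 = {c, f}  B3 = {b, f}  B4 = {a, b}  B5 = {a, e}
Tree: B1–B2, B2–B3, B3–B4, B4–B5

Every bag has size at most 2, so the width is 2 − 1 = 1 and tw(G) ≤ 1. G has an edge, so its treewidth is at least 1. Combining the bounds, tw(G) = 1.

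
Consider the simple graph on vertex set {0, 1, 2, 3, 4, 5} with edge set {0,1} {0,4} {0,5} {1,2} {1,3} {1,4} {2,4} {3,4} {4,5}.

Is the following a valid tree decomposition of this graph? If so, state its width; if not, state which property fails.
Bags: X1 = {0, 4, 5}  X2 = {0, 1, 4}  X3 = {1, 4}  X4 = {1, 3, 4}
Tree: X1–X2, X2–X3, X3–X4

A tree decomposition must satisfy three properties: every vertex lies in some bag; for every edge, both endpoints lie together in some bag; and for every vertex, the bags containing it form a connected subtree. Here vertex 2 appears in no bag, so the decomposition is invalid.

No — vertex 2 appears in no bag.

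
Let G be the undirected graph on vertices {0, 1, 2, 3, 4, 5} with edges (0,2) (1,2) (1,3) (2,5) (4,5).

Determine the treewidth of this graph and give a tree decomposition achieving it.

Treewidth 1.
One such decomposition:
Bags: B1 = {2, 5}  B2 = {1, 2}  B3 = {1, 3}  B4 = {4, 5}  B5 = {0, 2}
Tree: B1–B2, B2–B3, B1–B4, B2–B5

The largest bag has 2 vertices, giving width 1; this decomposition certifies tw(G) ≤ 1. G has an edge, so its treewidth is at least 1. Hence tw(G) = 1 exactly.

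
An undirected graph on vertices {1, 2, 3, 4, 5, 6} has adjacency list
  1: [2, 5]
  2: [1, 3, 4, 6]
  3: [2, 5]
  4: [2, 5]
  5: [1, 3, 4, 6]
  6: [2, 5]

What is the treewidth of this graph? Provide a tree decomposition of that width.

Treewidth 2.
One optimal decomposition is:
Bags: B1 = {2, 3, 5}  B2 = {2, 5, 6}  B3 = {1, 2, 5}  B4 = {2, 4, 5}
Tree: B1–B2, B2–B3, B3–B4

Every bag has size at most 3, so the width is 3 − 1 = 2 and tw(G) ≤ 2. The edges 5–3–2–6–5 form a cycle, so G is not a tree and its treewidth is at least 2. Therefore the treewidth is 2.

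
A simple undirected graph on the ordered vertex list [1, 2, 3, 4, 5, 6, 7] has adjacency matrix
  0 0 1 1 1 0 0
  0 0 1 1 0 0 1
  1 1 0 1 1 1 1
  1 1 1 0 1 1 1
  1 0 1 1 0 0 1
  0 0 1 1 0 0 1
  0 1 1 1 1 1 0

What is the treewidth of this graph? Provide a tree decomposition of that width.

The largest bag has 4 vertices, giving width 3; this decomposition certifies tw(G) ≤ 3. For the lower bound, the 4 vertices {1, 3, 4, 5} are pairwise adjacent, and any tree decomposition puts a clique entirely inside one bag — forcing width ≥ 3. Combining the bounds, tw(G) = 3.

Treewidth 3.
One optimal decomposition is:
Bags: B1 = {2, 3, 4, 7}  B2 = {3, 4, 5, 7}  B3 = {3, 4, 6, 7}  B4 = {1, 3, 4, 5}
Tree: B1–B2, B2–B3, B2–B4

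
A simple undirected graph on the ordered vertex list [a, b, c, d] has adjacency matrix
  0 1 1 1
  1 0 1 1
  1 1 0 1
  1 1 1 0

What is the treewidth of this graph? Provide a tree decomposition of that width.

Treewidth 3.
Bags: B1 = {a, b, c, d}
Tree: (single bag)

With just one bag of size 4, the width is 4 − 1 = 3, so tw(G) ≤ 3. On the other hand G contains the 4-clique {a, b, c, d}. A clique must lie in a single bag of any decomposition, so no decomposition can have width below 3. Combining the bounds, tw(G) = 3.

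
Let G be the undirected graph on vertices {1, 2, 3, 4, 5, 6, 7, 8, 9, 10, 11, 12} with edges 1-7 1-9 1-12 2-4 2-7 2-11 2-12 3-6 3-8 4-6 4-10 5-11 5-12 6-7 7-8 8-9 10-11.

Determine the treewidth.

A width-3 tree decomposition is:
Bags: B1 = {1, 3, 8, 9}  B2 = {1, 3, 7, 8}  B3 = {1, 3, 6, 7}  B4 = {1, 6, 7, 12}  B5 = {2, 6, 7, 12}  B6 = {2, 4, 6, 12}  B7 = {2, 4, 5, 12}  B8 = {2, 4, 5, 11}  B9 = {4, 5, 10, 11}
Tree: B1–B2, B2–B3, B3–B4, B4–B5, B5–B6, B6–B7, B7–B8, B8–B9
Each bag holds 4 vertices, so the decomposition has width 3, which upper-bounds the treewidth. For the lower bound: the 4 vertex sets {3,8,9}, {1}, {7}, {2,4,6,12} are disjoint, each induces a connected subgraph, and every pair is joined by at least one edge of G. Contracting each set to a single vertex therefore yields K_{4} as a minor, and since treewidth is minor-monotone, tw(G) ≥ tw(K_{4}) = 3. Hence tw(G) = 3 exactly.

3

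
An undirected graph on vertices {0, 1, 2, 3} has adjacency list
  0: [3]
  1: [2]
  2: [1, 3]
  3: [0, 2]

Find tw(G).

A width-1 tree decomposition is:
Bags: B1 = {0, 3}  B2 = {2, 3}  B3 = {1, 2}
Tree: B1–B2, B2–B3
The largest bag has 2 vertices, giving width 1; this decomposition certifies tw(G) ≤ 1. G has an edge, so its treewidth is at least 1. Hence tw(G) = 1 exactly.

1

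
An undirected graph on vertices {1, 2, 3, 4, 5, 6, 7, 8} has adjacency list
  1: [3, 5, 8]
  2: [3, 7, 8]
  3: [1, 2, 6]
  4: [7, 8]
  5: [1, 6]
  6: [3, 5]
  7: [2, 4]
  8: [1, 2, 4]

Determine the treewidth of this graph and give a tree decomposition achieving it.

Every bag has size at most 3, so the width is 3 − 1 = 2 and tw(G) ≤ 2. Since 4–7–2–8–4 is a cycle in G, G is not acyclic. Forests are exactly the graphs of treewidth ≤ 1, so tw(G) ≥ 2. Combining the bounds, tw(G) = 2.

Treewidth 2.
Bags: B1 = {4, 7, 8}  B2 = {2, 7, 8}  B3 = {1, 2, 8}  B4 = {1, 2, 3}  B5 = {1, 3, 5}  B6 = {3, 5, 6}
Tree: B1–B2, B2–B3, B3–B4, B4–B5, B5–B6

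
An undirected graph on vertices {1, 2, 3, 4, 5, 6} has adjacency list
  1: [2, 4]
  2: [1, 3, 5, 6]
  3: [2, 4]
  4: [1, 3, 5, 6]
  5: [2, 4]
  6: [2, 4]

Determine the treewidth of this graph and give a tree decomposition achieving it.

Treewidth 2.
One such decomposition:
Bags: B1 = {2, 4, 6}  B2 = {2, 3, 4}  B3 = {2, 4, 5}  B4 = {1, 2, 4}
Tree: B1–B2, B2–B3, B3–B4

Each bag holds 3 vertices, so the decomposition has width 2, which upper-bounds the treewidth. For the lower bound, G contains the cycle 6–2–3–4–6, so G is not a forest; only forests have treewidth ≤ 1, hence tw(G) ≥ 2. Combining the bounds, tw(G) = 2.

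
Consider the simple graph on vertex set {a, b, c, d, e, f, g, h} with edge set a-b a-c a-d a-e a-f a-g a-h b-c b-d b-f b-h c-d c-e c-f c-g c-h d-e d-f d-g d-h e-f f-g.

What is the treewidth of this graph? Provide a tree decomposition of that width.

Treewidth 4.
Bags: B1 = {a, c, d, e, f}  B2 = {a, c, d, f, g}  B3 = {a, b, c, d, f}  B4 = {a, b, c, d, h}
Tree: B1–B2, B2–B3, B3–B4

Each bag holds 5 vertices, so the decomposition has width 4, which upper-bounds the treewidth. Conversely, {a, b, c, d, h} is a clique of size 5, and the vertices of any clique must share a bag in every tree decomposition; so some bag has ≥ 5 vertices and tw(G) ≥ 4. Combining the bounds, tw(G) = 4.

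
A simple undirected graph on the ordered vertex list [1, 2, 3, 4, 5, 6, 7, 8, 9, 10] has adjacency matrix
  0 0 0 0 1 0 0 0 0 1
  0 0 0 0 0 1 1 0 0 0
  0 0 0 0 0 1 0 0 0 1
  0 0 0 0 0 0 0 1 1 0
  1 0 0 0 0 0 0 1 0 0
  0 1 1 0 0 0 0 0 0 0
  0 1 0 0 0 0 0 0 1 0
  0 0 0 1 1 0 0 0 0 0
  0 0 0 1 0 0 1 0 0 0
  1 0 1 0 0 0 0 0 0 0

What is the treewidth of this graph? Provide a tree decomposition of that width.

Treewidth 2.
Bags: B1 = {2, 7, 9}  B2 = {2, 4, 9}  B3 = {2, 4, 8}  B4 = {2, 5, 8}  B5 = {1, 2, 5}  B6 = {1, 2, 10}  B7 = {2, 3, 10}  B8 = {2, 3, 6}
Tree: B1–B2, B2–B3, B3–B4, B4–B5, B5–B6, B6–B7, B7–B8

Each bag holds 3 vertices, so the decomposition has width 2, which upper-bounds the treewidth. Since 2–7–9–4–8–5–1–10–3–6–2 is a cycle in G, G is not acyclic. Forests are exactly the graphs of treewidth ≤ 1, so tw(G) ≥ 2. The upper and lower bounds meet at 2, so that is the treewidth.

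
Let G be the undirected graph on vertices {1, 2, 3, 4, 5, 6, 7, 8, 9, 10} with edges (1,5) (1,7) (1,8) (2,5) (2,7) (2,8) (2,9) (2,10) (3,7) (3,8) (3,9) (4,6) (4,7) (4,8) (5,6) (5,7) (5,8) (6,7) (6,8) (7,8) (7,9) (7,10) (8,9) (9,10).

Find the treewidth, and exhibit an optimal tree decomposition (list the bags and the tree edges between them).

Treewidth 3.
One such decomposition:
Bags: B1 = {2, 7, 8, 9}  B2 = {2, 7, 9, 10}  B3 = {2, 5, 7, 8}  B4 = {3, 7, 8, 9}  B5 = {5, 6, 7, 8}  B6 = {1, 5, 7, 8}  B7 = {4, 6, 7, 8}
Tree: B1–B2, B1–B3, B1–B4, B3–B5, B3–B6, B5–B7

Each bag holds 4 vertices, so the decomposition has width 3, which upper-bounds the treewidth. On the other hand G contains the 4-clique {2, 7, 8, 9}. A clique must lie in a single bag of any decomposition, so no decomposition can have width below 3. Combining the bounds, tw(G) = 3.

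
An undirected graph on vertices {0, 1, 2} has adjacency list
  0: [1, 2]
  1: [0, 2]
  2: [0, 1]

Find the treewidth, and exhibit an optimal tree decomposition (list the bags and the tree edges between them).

Treewidth 2.
One such decomposition:
Bags: B1 = {0, 1, 2}
Tree: (single bag)

With just one bag of size 3, the width is 3 − 1 = 2, so tw(G) ≤ 2. On the other hand G contains the 3-clique {0, 1, 2}. A clique must lie in a single bag of any decomposition, so no decomposition can have width below 2. Hence tw(G) = 2 exactly.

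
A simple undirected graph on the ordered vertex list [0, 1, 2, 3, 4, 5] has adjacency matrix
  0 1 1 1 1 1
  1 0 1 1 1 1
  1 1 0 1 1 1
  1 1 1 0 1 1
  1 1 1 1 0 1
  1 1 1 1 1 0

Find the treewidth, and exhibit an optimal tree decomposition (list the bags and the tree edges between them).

Treewidth 5.
Bags: B1 = {0, 1, 2, 3, 4, 5}
Tree: (single bag)

With just one bag of size 6, the width is 6 − 1 = 5, so tw(G) ≤ 5. Conversely, {0, 1, 2, 3, 4, 5} is a clique of size 6, and the vertices of any clique must share a bag in every tree decomposition; so some bag has ≥ 6 vertices and tw(G) ≥ 5. Combining the bounds, tw(G) = 5.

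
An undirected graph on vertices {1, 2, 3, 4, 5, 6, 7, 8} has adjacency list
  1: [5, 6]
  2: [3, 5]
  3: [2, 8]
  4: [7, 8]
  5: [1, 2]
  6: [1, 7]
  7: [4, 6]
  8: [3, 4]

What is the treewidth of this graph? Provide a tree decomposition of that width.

Each bag holds 3 vertices, so the decomposition has width 2, which upper-bounds the treewidth. Since 1–6–7–4–8–3–2–5–1 is a cycle in G, G is not acyclic. Forests are exactly the graphs of treewidth ≤ 1, so tw(G) ≥ 2. Combining the bounds, tw(G) = 2.

Treewidth 2.
Bags: B1 = {1, 6, 7}  B2 = {1, 4, 7}  B3 = {1, 4, 8}  B4 = {1, 3, 8}  B5 = {1, 2, 3}  B6 = {1, 2, 5}
Tree: B1–B2, B2–B3, B3–B4, B4–B5, B5–B6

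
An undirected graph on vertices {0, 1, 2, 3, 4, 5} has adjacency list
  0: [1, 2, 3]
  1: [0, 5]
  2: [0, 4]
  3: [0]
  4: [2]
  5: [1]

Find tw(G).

A width-1 tree decomposition is:
Bags: B1 = {0, 2}  B2 = {0, 1}  B3 = {0, 3}  B4 = {1, 5}  B5 = {2, 4}
Tree: B1–B2, B1–B3, B2–B4, B1–B5
Each bag holds 2 vertices, so the decomposition has width 1, which upper-bounds the treewidth. G has an edge, so its treewidth is at least 1. Hence tw(G) = 1 exactly.

1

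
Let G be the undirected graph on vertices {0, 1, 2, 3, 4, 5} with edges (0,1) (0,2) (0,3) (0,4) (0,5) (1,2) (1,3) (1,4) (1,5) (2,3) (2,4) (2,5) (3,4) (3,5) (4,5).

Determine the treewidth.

A width-5 tree decomposition is:
Bags: B1 = {0, 1, 2, 3, 4, 5}
Tree: (single bag)
With just one bag of size 6, the width is 6 − 1 = 5, so tw(G) ≤ 5. On the other hand G contains the 6-clique {0, 1, 2, 3, 4, 5}. A clique must lie in a single bag of any decomposition, so no decomposition can have width below 5. Combining the bounds, tw(G) = 5.

5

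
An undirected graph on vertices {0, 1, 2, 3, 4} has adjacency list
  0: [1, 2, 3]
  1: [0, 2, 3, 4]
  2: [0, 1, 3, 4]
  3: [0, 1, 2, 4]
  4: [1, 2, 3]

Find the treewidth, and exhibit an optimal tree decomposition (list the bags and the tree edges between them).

Every bag has size at most 4, so the width is 4 − 1 = 3 and tw(G) ≤ 3. On the other hand G contains the 4-clique {0, 1, 2, 3}. A clique must lie in a single bag of any decomposition, so no decomposition can have width below 3. The upper and lower bounds meet at 3, so that is the treewidth.

Treewidth 3.
One optimal decomposition is:
Bags: B1 = {0, 1, 2, 3}  B2 = {1, 2, 3, 4}
Tree: B1–B2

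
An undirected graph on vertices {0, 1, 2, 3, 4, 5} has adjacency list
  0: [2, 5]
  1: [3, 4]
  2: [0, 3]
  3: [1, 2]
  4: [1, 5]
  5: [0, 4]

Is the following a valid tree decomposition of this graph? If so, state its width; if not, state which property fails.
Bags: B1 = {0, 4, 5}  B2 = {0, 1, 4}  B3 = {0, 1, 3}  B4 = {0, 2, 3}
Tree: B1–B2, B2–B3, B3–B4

Vertex coverage: the bags together contain {0, 1, 2, 3, 4, 5}, the full vertex set. Edge coverage: each edge of G has both endpoints in at least one bag. Running intersection: for every vertex, the bags containing it form a connected subtree. All three properties hold, so this is a valid tree decomposition of width max|bag| − 1 = 2, and hence tw(G) ≤ 2.

Yes; width 2.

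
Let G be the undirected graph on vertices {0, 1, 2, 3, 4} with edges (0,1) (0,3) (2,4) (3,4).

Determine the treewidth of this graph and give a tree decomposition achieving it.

Treewidth 1.
One such decomposition:
Bags: B1 = {3, 4}  B2 = {0, 3}  B3 = {2, 4}  B4 = {0, 1}
Tree: B1–B2, B1–B3, B2–B4

Each bag holds 2 vertices, so the decomposition has width 1, which upper-bounds the treewidth. Since G has at least one edge (e.g. 4–3), it is not an edgeless graph, so tw(G) ≥ 1. Hence tw(G) = 1 exactly.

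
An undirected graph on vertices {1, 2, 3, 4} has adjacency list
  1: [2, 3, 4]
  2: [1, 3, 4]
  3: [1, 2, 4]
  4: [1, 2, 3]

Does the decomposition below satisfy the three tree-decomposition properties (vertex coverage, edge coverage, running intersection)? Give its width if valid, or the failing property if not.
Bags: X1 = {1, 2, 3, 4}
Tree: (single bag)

Checking the three conditions: (i) the bags cover all of {1, 2, 3, 4}; (ii) for each edge, some bag contains both endpoints; (iii) the bags containing any fixed vertex form a subtree. All hold, so the decomposition is valid with width 4 − 1 = 3.

Yes; width 3.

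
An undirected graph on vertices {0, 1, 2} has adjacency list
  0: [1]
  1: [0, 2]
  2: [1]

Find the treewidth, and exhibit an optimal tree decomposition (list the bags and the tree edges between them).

Treewidth 1.
One optimal decomposition is:
Bags: B1 = {0, 1}  B2 = {1, 2}
Tree: B1–B2

The largest bag has 2 vertices, giving width 1; this decomposition certifies tw(G) ≤ 1. G has an edge, so its treewidth is at least 1. Therefore the treewidth is 1.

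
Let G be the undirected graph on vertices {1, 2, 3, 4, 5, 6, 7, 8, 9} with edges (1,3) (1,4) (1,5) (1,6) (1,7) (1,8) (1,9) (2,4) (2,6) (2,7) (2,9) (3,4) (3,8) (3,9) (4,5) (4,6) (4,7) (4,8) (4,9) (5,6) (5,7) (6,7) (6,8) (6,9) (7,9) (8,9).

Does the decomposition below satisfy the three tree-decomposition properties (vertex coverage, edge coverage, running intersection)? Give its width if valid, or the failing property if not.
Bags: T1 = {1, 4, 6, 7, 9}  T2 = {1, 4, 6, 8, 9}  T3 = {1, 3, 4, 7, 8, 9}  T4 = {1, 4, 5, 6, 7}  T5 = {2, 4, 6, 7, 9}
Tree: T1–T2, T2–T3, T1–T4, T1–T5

A tree decomposition must satisfy three properties: every vertex lies in some bag; for every edge, both endpoints lie together in some bag; and for every vertex, the bags containing it form a connected subtree. Here bags containing vertex 7 are not connected in the tree, so the decomposition is invalid.

No — bags containing vertex 7 are not connected in the tree.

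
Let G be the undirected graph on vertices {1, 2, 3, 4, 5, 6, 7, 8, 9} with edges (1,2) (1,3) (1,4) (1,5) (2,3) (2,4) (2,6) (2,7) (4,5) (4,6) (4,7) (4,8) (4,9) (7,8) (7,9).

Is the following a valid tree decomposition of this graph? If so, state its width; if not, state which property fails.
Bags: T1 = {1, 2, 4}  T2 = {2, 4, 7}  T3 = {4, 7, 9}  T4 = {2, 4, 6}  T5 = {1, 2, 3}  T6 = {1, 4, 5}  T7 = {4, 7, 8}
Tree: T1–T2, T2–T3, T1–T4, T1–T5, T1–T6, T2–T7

Vertex coverage: the bags together contain {1, 2, 3, 4, 5, 6, 7, 8, 9}, the full vertex set. Edge coverage: each edge of G has both endpoints in at least one bag. Running intersection: for every vertex, the bags containing it form a connected subtree. All three properties hold, so this is a valid tree decomposition of width max|bag| − 1 = 2, and hence tw(G) ≤ 2.

Yes; width 2.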